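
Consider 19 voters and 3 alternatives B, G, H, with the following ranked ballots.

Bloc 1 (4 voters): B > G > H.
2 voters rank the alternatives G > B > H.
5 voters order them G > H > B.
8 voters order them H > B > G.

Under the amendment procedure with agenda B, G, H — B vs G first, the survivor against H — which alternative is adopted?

H

Round 1: B vs G — 12–7, B advances.
Round 2: B vs H — 6–13, H advances.
H survives the agenda.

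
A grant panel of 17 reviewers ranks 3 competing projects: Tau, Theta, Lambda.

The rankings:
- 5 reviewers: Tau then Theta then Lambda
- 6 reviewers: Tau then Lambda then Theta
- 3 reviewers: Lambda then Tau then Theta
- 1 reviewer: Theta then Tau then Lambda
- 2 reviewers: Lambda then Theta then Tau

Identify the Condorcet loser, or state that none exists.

Theta

Head-to-head results (17 reviewers):
Tau vs Theta: Tau, 14–3.
Tau vs Lambda: 12 to 5, Tau.
Theta vs Lambda: Theta is ranked higher on 5+1 = 6 ballots, Lambda on 11. Lambda wins 11–6.
Only Theta has no wins; Theta is the Condorcet loser.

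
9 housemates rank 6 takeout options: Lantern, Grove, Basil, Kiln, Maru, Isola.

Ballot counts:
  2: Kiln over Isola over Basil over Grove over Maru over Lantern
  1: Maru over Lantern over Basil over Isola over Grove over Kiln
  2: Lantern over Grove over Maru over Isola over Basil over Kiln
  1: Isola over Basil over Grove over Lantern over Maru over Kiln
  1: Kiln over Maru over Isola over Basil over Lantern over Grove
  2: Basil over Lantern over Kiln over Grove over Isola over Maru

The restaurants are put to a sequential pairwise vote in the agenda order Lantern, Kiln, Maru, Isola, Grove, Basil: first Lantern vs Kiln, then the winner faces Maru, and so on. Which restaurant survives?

Basil

Round 1: Lantern vs Kiln — 6–3, Lantern advances.
Round 2: Lantern vs Maru — 5–4, Lantern advances.
Round 3: Lantern vs Isola — 5–4, Lantern advances.
Round 4: Lantern vs Grove — 6–3, Lantern advances.
Round 5: Lantern vs Basil — 3–6, Basil advances.
The agenda winner is Basil.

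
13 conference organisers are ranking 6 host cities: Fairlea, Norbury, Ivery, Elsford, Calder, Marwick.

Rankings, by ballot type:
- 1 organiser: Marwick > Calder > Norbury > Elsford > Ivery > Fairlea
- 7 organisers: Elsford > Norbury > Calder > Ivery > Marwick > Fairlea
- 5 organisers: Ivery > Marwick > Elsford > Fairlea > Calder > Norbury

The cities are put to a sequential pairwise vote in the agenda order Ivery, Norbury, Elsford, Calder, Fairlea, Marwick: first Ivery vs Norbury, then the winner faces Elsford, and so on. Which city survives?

Round 1: Ivery vs Norbury — 5–8, Norbury advances.
Round 2: Norbury vs Elsford — 1–12, Elsford advances.
Round 3: Elsford vs Calder — 12–1, Elsford advances.
Round 4: Elsford vs Fairlea — 13–0, Elsford advances.
Round 5: Elsford vs Marwick — 7–6, Elsford advances.
The agenda winner is Elsford.

Elsford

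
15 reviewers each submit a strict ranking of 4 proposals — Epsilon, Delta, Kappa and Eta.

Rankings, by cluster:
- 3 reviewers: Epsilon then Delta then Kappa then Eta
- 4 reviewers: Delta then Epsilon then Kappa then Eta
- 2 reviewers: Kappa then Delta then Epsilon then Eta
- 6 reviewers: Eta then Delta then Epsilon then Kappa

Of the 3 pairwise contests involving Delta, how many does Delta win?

3

Delta against each rival (15 reviewers):
Delta–Epsilon: Delta 12–3.
Delta vs Kappa: 13 to 2, Delta.
Delta vs Eta: Delta wins 9–6.
Delta beats Epsilon, Kappa, Eta — 3 pairwise wins.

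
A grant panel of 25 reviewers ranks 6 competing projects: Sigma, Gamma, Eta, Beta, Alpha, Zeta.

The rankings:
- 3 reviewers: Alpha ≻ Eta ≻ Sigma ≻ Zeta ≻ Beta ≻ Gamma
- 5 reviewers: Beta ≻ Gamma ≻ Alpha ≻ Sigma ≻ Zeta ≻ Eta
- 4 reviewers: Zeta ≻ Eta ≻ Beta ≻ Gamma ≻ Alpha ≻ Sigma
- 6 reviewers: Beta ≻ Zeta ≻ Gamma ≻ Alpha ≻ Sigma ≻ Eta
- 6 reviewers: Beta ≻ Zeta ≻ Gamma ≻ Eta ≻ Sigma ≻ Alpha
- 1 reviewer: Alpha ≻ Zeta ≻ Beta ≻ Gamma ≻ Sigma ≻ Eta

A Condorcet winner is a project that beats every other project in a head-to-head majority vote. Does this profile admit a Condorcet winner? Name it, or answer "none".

Beta

Pairwise majorities:
Sigma–Gamma: Gamma 22–3.
Sigma–Eta: Eta 13–12.
Sigma vs Beta: Beta wins 22–3.
Sigma vs Alpha: Alpha, 19–6.
Sigma vs Zeta: Zeta, 17–8.
Gamma–Eta: Gamma 18–7.
Gamma–Beta: Beta 25–0.
Gamma–Alpha: Gamma 21–4.
Gamma vs Zeta: Zeta, 20–5.
Eta vs Beta: Beta wins 18–7.
Eta vs Alpha: Alpha wins 15–10.
Eta–Zeta: Zeta 22–3.
Beta vs Alpha: Beta wins 21–4.
Beta vs Zeta: Beta, 17–8.
Alpha vs Zeta: Zeta, 16–9.
Beta beats each of Sigma, Gamma, Eta, Alpha, Zeta — Beta is the Condorcet winner.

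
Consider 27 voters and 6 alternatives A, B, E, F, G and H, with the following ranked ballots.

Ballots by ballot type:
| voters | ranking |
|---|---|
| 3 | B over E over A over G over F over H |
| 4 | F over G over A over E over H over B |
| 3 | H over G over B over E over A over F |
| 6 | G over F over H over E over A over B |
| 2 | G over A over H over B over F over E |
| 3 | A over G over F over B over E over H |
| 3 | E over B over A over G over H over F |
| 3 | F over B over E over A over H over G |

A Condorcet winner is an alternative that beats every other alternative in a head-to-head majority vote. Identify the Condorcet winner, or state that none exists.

Pairwise majorities:
A vs B: 15 to 12, A.
A vs E: E wins 18–9.
A vs F: A preferred on 3+3+2+3+3 = 14 ballots; A wins 14–13.
A vs G: 3+3+3+3 = 12 for A, 15 for G — G by 15–12.
A vs H: A wins 18–9.
B vs E: 14 to 13, B.
B vs F: B is ranked higher on 3+3+2+3 = 11 ballots, F on 16. F wins 16–11.
B vs G: G wins 18–9.
B vs H: B preferred on 3+3+3+3 = 12 ballots; H wins 15–12.
E vs F: E is ranked higher on 3+3+3 = 9 ballots, F on 18. F wins 18–9.
E vs G: E is ranked higher on 3+3+3 = 9 ballots, G on 18. G wins 18–9.
E vs H: 3+4+3+3+3 = 16 for E, 11 for H — E by 16–11.
F vs G: F is ranked higher on 4+3 = 7 ballots, G on 20. G wins 20–7.
F–H: F 19–8.
G vs H: G wins 21–6.
G beats each of A, B, E, F, H — G is the Condorcet winner.

G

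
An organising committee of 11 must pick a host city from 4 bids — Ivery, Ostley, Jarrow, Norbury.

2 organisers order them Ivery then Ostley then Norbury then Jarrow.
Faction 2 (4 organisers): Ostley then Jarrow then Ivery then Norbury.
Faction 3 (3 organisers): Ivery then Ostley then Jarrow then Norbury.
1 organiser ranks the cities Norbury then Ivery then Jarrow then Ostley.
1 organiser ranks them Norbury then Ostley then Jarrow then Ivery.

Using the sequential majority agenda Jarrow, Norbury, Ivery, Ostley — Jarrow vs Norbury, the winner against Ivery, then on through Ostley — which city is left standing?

Ivery

Round 1: Jarrow vs Norbury — 7–4, Jarrow advances.
Round 2: Jarrow vs Ivery — 5–6, Ivery advances.
Round 3: Ivery vs Ostley — 6–5, Ivery advances.
The agenda winner is Ivery.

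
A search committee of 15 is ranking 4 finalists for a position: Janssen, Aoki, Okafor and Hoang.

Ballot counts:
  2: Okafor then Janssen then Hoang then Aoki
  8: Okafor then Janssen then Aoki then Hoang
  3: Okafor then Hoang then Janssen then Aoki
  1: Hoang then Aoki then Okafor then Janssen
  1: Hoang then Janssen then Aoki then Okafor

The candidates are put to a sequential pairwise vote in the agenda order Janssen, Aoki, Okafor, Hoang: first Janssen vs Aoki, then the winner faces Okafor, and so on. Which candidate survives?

Round 1: Janssen vs Aoki — 14–1, Janssen advances.
Round 2: Janssen vs Okafor — 1–14, Okafor advances.
Round 3: Okafor vs Hoang — 13–2, Okafor advances.
The agenda winner is Okafor.

Okafor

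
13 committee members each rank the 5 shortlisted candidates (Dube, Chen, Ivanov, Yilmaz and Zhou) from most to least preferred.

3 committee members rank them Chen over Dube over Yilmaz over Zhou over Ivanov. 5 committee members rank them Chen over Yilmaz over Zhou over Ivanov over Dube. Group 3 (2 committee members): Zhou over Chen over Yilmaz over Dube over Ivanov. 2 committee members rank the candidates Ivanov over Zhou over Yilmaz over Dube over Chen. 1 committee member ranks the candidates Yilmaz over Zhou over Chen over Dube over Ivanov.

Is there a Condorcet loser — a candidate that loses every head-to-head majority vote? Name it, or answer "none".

Head-to-head results (13 committee members):
Dube–Chen: Chen 11–2.
Dube vs Ivanov: 6 to 7, Ivanov.
Dube–Yilmaz: Yilmaz 10–3.
Dube vs Zhou: 3 to 10, Zhou.
Chen vs Ivanov: Chen preferred on 3+5+2+1 = 11 ballots; Chen wins 11–2.
Chen vs Yilmaz: Chen, 10–3.
Chen vs Zhou: Chen, 8–5.
Ivanov vs Yilmaz: Ivanov preferred on 2 ballots; Yilmaz wins 11–2.
Ivanov vs Zhou: Zhou wins 11–2.
Yilmaz vs Zhou: 3+5+1 = 9 for Yilmaz, 4 for Zhou — Yilmaz by 9–4.
Dube loses to every other candidate — it is the Condorcet loser.

Dube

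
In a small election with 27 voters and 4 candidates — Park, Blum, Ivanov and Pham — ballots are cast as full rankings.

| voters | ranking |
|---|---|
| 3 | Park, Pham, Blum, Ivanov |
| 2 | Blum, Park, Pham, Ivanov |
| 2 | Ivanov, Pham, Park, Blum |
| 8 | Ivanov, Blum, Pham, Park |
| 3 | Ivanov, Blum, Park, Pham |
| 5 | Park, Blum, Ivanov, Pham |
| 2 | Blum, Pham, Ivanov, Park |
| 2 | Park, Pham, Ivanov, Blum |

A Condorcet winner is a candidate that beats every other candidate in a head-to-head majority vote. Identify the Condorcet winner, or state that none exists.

Ivanov

Head-to-head results (27 voters):
Park vs Blum: Blum wins 15–12.
Park–Ivanov: Ivanov 15–12.
Park vs Pham: Park, 15–12.
Blum–Ivanov: Ivanov 15–12.
Blum vs Pham: Blum, 20–7.
Ivanov–Pham: Ivanov 18–9.
Ivanov wins every pairwise contest, so Ivanov is the Condorcet winner.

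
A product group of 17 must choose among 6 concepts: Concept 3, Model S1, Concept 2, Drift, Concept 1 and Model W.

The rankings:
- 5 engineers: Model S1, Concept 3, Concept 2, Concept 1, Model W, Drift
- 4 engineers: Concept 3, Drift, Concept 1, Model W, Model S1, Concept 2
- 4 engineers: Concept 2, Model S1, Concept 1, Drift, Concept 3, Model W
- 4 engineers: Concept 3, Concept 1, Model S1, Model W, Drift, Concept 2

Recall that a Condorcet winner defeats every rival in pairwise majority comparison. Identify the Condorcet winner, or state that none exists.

Pairwise majorities:
Concept 3 vs Model S1: Concept 3 is ranked higher on 4+4 = 8 ballots, Model S1 on 9. Model S1 wins 9–8.
Concept 3 vs Concept 2: 13 to 4, Concept 3.
Concept 3 vs Drift: Concept 3 is ranked higher on 5+4+4 = 13 ballots, Drift on 4. Concept 3 wins 13–4.
Concept 3 vs Concept 1: Concept 3 preferred on 5+4+4 = 13 ballots; Concept 3 wins 13–4.
Concept 3 vs Model W: 5+4+4+4 = 17 for Concept 3, 0 for Model W — Concept 3 by 17–0.
Model S1 vs Concept 2: Model S1 is ranked higher on 5+4+4 = 13 ballots, Concept 2 on 4. Model S1 wins 13–4.
Model S1 vs Drift: 5+4+4 = 13 for Model S1, 4 for Drift — Model S1 by 13–4.
Model S1 vs Concept 1: 9 to 8, Model S1.
Model S1 vs Model W: 5+4+4 = 13 for Model S1, 4 for Model W — Model S1 by 13–4.
Concept 2 vs Drift: 9 to 8, Concept 2.
Concept 2 vs Concept 1: 5+4 = 9 for Concept 2, 8 for Concept 1 — Concept 2 by 9–8.
Concept 2 vs Model W: 5+4 = 9 for Concept 2, 8 for Model W — Concept 2 by 9–8.
Drift vs Concept 1: Drift preferred on 4 ballots; Concept 1 wins 13–4.
Drift vs Model W: Drift preferred on 4+4 = 8 ballots; Model W wins 9–8.
Concept 1 vs Model W: 17 to 0, Concept 1.
Model S1 beats each of Concept 3, Concept 2, Drift, Concept 1, Model W — Model S1 is the Condorcet winner.

Model S1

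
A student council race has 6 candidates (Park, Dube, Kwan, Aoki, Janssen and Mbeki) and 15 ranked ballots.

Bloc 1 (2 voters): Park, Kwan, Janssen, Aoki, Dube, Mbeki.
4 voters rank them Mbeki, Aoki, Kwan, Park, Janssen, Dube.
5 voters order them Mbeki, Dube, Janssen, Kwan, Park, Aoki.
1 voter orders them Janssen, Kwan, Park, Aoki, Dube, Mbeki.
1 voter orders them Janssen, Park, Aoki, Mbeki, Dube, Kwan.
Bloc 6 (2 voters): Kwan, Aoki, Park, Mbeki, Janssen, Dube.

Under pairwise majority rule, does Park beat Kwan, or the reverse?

Kwan

Ballots ranking Park above Kwan: 2 + 1 = 3.
Ballots ranking Kwan above Park: 15 − 3 = 12.
Kwan wins the head-to-head 12–3.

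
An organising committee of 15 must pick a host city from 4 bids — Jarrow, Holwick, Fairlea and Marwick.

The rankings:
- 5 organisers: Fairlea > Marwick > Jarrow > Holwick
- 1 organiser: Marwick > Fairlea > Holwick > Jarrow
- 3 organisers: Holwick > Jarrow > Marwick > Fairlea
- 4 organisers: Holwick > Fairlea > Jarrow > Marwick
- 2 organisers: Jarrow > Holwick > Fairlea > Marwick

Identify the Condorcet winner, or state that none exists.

Holwick

Head-to-head results (15 organisers):
Jarrow vs Holwick: Holwick wins 8–7.
Jarrow vs Fairlea: Fairlea, 10–5.
Jarrow vs Marwick: Jarrow wins 9–6.
Holwick–Fairlea: Holwick 9–6.
Holwick vs Marwick: Holwick, 9–6.
Fairlea–Marwick: Fairlea 11–4.
Holwick beats each of Jarrow, Fairlea, Marwick — Holwick is the Condorcet winner.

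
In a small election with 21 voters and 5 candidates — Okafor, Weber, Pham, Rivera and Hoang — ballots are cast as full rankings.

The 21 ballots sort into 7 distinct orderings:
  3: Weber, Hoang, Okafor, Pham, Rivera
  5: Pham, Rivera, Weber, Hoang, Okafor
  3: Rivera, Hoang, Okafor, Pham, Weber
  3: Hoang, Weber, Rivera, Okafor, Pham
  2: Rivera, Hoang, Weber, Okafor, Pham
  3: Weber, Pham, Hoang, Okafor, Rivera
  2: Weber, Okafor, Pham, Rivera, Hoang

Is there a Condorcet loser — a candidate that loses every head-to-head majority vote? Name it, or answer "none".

Pairwise majorities:
Okafor–Weber: Weber 18–3.
Okafor vs Pham: Okafor wins 13–8.
Okafor vs Rivera: Rivera, 13–8.
Okafor vs Hoang: Okafor is ranked higher on 2 ballots, Hoang on 19. Hoang wins 19–2.
Weber–Pham: Weber 13–8.
Weber–Rivera: Weber 11–10.
Weber vs Hoang: Weber preferred on 3+5+3+2 = 13 ballots; Weber wins 13–8.
Pham vs Rivera: Pham wins 13–8.
Pham vs Hoang: Hoang, 11–10.
Rivera vs Hoang: Rivera is ranked higher on 5+3+2+2 = 12 ballots, Hoang on 9. Rivera wins 12–9.
Every candidate wins at least one matchup (Okafor beats Pham; Weber beats Okafor; Pham beats Rivera; Rivera beats Okafor; Hoang beats Okafor), so there is no Condorcet loser.

none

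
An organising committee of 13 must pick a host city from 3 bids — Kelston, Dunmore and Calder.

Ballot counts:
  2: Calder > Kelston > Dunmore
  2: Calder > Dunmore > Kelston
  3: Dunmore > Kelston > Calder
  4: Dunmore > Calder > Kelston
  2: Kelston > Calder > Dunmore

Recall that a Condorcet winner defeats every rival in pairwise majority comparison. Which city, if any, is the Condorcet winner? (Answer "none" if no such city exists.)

Dunmore

Head-to-head results (13 organisers):
Kelston vs Dunmore: Kelston is ranked higher on 2+2 = 4 ballots, Dunmore on 9. Dunmore wins 9–4.
Kelston vs Calder: 5 to 8, Calder.
Dunmore–Calder: Dunmore 7–6.
Dunmore wins every pairwise contest, so Dunmore is the Condorcet winner.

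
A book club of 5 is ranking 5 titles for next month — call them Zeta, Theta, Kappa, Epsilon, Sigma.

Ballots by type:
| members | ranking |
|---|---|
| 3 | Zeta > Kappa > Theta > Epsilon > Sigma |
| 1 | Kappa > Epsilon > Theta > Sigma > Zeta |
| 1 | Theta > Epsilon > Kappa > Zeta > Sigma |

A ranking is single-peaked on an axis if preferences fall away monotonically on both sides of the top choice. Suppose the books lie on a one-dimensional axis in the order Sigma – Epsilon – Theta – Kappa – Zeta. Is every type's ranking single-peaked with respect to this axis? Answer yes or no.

Axis positions: Sigma=1, Epsilon=2, Theta=3, Kappa=4, Zeta=5.
Type 1 (peak Zeta at position 5): ranking walks positions 5-4-3-2-1, expanding outward from the peak — single-peaked.
Type 2: ranking walks positions 4-2-3-1-5; Epsilon is ranked above Theta even though Theta lies between Epsilon and the peak Kappa on the axis — preferences dip and rise again. Not single-peaked.
Type 3 (peak Theta at position 3): ranking walks positions 3-2-4-5-1, expanding outward from the peak — single-peaked.
Type 2 violates single-peakedness, so the profile is not single-peaked on this axis.

no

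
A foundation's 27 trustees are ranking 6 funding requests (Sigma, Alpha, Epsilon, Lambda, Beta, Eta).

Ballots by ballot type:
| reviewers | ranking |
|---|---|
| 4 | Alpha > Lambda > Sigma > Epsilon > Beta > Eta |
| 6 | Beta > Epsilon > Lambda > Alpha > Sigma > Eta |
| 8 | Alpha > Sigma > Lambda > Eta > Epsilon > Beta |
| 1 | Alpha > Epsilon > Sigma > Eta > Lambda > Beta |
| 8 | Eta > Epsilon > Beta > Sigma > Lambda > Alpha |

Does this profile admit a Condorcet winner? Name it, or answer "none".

Check each pair by majority over 27 ballots:
Sigma vs Alpha: Alpha, 19–8.
Sigma vs Epsilon: Epsilon wins 15–12.
Sigma vs Lambda: Sigma, 17–10.
Sigma vs Beta: Beta, 14–13.
Sigma–Eta: Sigma 19–8.
Alpha vs Epsilon: Epsilon, 14–13.
Alpha–Lambda: Lambda 14–13.
Alpha vs Beta: Beta wins 14–13.
Alpha–Eta: Alpha 19–8.
Epsilon–Lambda: Epsilon 15–12.
Epsilon–Beta: Epsilon 21–6.
Epsilon vs Eta: Eta, 16–11.
Lambda vs Beta: Beta wins 14–13.
Lambda vs Eta: Lambda, 18–9.
Beta–Eta: Eta 17–10.
No project is unbeaten: Sigma loses to Alpha; Alpha loses to Epsilon; Epsilon loses to Eta; Lambda loses to Sigma; Beta loses to Epsilon; Eta loses to Sigma. In particular Sigma beats Lambda beats Alpha beats Sigma is a majority cycle — no Condorcet winner exists.

none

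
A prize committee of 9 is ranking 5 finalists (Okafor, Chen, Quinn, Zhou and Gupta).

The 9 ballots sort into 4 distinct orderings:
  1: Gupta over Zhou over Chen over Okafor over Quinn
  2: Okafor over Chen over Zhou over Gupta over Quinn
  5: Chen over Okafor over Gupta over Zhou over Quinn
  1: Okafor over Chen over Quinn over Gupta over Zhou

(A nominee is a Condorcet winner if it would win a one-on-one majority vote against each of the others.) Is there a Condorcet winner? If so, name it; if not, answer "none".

Chen

Check each pair by majority over 9 ballots:
Okafor vs Chen: Chen wins 6–3.
Okafor–Quinn: Okafor 9–0.
Okafor vs Zhou: Okafor, 8–1.
Okafor–Gupta: Okafor 8–1.
Chen vs Quinn: Chen, 9–0.
Chen–Zhou: Chen 8–1.
Chen vs Gupta: Chen, 8–1.
Quinn–Zhou: Zhou 8–1.
Quinn–Gupta: Gupta 8–1.
Zhou vs Gupta: Gupta wins 7–2.
Chen beats each of Okafor, Quinn, Zhou, Gupta — Chen is the Condorcet winner.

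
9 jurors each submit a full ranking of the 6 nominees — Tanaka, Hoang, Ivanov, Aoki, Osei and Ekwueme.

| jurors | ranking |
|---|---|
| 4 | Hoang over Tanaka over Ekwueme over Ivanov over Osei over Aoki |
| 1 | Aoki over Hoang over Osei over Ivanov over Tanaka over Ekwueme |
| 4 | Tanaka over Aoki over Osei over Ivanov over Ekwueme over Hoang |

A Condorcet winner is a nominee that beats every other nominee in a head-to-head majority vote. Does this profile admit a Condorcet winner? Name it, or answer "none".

none

Pairwise majorities:
Tanaka–Hoang: Hoang 5–4.
Tanaka vs Ivanov: Tanaka is ranked higher on 4+4 = 8 ballots, Ivanov on 1. Tanaka wins 8–1.
Tanaka vs Aoki: Tanaka wins 8–1.
Tanaka vs Osei: Tanaka preferred on 4+4 = 8 ballots; Tanaka wins 8–1.
Tanaka vs Ekwueme: 9 to 0, Tanaka.
Hoang vs Ivanov: Hoang is ranked higher on 4+1 = 5 ballots, Ivanov on 4. Hoang wins 5–4.
Hoang vs Aoki: Aoki, 5–4.
Hoang vs Osei: 5 to 4, Hoang.
Hoang vs Ekwueme: Hoang, 5–4.
Ivanov vs Aoki: 4 for Ivanov, 5 for Aoki — Aoki by 5–4.
Ivanov vs Osei: Osei wins 5–4.
Ivanov vs Ekwueme: 1+4 = 5 for Ivanov, 4 for Ekwueme — Ivanov by 5–4.
Aoki vs Osei: 1+4 = 5 for Aoki, 4 for Osei — Aoki by 5–4.
Aoki vs Ekwueme: Aoki is ranked higher on 1+4 = 5 ballots, Ekwueme on 4. Aoki wins 5–4.
Osei vs Ekwueme: Osei, 5–4.
No nominee is unbeaten: Tanaka loses to Hoang; Hoang loses to Aoki; Ivanov loses to Tanaka; Aoki loses to Tanaka; Osei loses to Tanaka; Ekwueme loses to Tanaka. In particular Tanaka > Aoki > Hoang > Tanaka is a majority cycle — no Condorcet winner exists.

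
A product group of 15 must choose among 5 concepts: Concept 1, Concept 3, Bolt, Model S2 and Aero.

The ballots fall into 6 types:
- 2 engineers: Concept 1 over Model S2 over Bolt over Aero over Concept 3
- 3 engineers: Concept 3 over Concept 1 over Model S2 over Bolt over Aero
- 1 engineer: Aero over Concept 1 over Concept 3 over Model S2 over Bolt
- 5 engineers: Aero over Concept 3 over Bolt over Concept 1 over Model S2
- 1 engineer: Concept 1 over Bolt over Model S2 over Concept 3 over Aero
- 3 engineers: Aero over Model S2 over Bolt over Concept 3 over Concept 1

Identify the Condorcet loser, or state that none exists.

none

Pairwise majorities:
Concept 1–Concept 3: Concept 3 11–4.
Concept 1–Bolt: Bolt 8–7.
Concept 1 vs Model S2: Concept 1 wins 12–3.
Concept 1 vs Aero: 6 to 9, Aero.
Concept 3 vs Bolt: 3+1+5 = 9 for Concept 3, 6 for Bolt — Concept 3 by 9–6.
Concept 3 vs Model S2: Concept 3 wins 9–6.
Concept 3 vs Aero: Aero wins 11–4.
Bolt vs Model S2: 6 to 9, Model S2.
Bolt vs Aero: Bolt is ranked higher on 2+3+1 = 6 ballots, Aero on 9. Aero wins 9–6.
Model S2 vs Aero: Aero wins 9–6.
Each design has at least one pairwise win (Concept 1 beats Model S2; Concept 3 beats Concept 1; Bolt beats Concept 1; Model S2 beats Bolt; Aero beats Concept 1) — no Condorcet loser.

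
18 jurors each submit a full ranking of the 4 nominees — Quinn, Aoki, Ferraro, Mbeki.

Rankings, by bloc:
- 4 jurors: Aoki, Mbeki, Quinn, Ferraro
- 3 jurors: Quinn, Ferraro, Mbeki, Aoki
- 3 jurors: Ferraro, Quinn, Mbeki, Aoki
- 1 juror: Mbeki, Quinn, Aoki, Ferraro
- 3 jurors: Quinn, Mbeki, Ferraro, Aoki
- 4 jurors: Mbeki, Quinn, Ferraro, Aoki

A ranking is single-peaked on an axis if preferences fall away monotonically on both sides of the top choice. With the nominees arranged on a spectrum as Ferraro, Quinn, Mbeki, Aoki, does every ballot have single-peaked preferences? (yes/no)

Axis positions: Ferraro=1, Quinn=2, Mbeki=3, Aoki=4.
Bloc 1 (peak Aoki at position 4): ranking walks positions 4-3-2-1, expanding outward from the peak — single-peaked.
Bloc 2 (peak Quinn at position 2): ranking walks positions 2-1-3-4, expanding outward from the peak — single-peaked.
Bloc 3 (peak Ferraro at position 1): ranking walks positions 1-2-3-4, expanding outward from the peak — single-peaked.
Bloc 4 (peak Mbeki at position 3): ranking walks positions 3-2-4-1, expanding outward from the peak — single-peaked.
Bloc 5 (peak Quinn at position 2): ranking walks positions 2-3-1-4, expanding outward from the peak — single-peaked.
Bloc 6 (peak Mbeki at position 3): ranking walks positions 3-2-1-4, expanding outward from the peak — single-peaked.
Every ranking is single-peaked on this axis.

yes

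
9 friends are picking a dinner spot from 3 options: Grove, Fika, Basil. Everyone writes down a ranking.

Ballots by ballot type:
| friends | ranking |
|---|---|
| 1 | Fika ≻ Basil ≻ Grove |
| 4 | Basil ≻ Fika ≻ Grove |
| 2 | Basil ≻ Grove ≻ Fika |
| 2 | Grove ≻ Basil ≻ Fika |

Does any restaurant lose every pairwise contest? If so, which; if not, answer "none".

Head-to-head results (9 friends):
Grove vs Fika: Grove is ranked higher on 2+2 = 4 ballots, Fika on 5. Fika wins 5–4.
Grove vs Basil: 2 for Grove, 7 for Basil — Basil by 7–2.
Fika vs Basil: 1 to 8, Basil.
Grove is beaten in every head-to-head and is the Condorcet loser.

Grove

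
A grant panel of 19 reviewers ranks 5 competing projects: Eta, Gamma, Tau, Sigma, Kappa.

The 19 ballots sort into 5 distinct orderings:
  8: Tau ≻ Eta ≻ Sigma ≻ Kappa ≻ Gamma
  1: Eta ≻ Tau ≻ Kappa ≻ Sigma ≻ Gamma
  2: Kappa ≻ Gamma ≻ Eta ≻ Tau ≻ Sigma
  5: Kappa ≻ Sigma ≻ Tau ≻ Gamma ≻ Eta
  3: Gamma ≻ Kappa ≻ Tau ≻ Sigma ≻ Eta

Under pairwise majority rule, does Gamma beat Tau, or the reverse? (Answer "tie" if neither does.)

Ballots ranking Gamma above Tau: 2 + 3 = 5.
Ballots ranking Tau above Gamma: 19 − 5 = 14.
Tau wins the head-to-head 14–5.

Tau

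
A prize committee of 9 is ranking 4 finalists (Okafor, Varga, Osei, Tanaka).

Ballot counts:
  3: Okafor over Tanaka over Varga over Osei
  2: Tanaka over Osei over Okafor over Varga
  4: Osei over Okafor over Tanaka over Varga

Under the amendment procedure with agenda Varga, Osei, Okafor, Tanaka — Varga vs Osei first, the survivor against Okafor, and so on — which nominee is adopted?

Tanaka

Round 1: Varga vs Osei — 3–6, Osei advances.
Round 2: Osei vs Okafor — 6–3, Osei advances.
Round 3: Osei vs Tanaka — 4–5, Tanaka advances.
The agenda winner is Tanaka.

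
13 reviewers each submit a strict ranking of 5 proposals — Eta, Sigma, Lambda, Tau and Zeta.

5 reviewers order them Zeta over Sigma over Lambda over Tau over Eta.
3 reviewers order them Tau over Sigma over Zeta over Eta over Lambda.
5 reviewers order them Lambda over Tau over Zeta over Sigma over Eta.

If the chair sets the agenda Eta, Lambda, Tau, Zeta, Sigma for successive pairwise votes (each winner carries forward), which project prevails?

Round 1: Eta vs Lambda — 3–10, Lambda advances.
Round 2: Lambda vs Tau — 10–3, Lambda advances.
Round 3: Lambda vs Zeta — 5–8, Zeta advances.
Round 4: Zeta vs Sigma — 10–3, Zeta advances.
The agenda winner is Zeta.

Zeta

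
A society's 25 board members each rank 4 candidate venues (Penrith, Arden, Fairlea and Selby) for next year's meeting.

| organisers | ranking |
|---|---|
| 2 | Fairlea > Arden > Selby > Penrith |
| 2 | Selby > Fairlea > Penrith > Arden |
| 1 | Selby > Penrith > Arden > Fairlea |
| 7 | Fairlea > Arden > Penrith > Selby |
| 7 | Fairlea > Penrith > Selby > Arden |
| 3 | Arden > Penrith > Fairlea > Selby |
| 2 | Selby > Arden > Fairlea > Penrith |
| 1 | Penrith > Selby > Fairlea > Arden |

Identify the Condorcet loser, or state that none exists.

Head-to-head results (25 organisers):
Penrith vs Arden: Penrith is ranked higher on 2+1+7+1 = 11 ballots, Arden on 14. Arden wins 14–11.
Penrith vs Fairlea: Fairlea wins 20–5.
Penrith vs Selby: Penrith wins 18–7.
Arden vs Fairlea: Arden preferred on 1+3+2 = 6 ballots; Fairlea wins 19–6.
Arden vs Selby: 12 to 13, Selby.
Fairlea vs Selby: Fairlea wins 19–6.
Each city has at least one pairwise win (Penrith beats Selby; Arden beats Penrith; Fairlea beats Penrith; Selby beats Arden) — no Condorcet loser.

none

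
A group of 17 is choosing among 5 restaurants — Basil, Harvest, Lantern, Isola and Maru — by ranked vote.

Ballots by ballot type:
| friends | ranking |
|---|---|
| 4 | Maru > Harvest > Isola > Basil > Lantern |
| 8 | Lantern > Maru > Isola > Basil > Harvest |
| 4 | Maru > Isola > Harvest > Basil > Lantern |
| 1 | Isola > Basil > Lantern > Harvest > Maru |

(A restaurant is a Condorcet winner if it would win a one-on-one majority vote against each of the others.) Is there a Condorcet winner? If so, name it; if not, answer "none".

Check each pair by majority over 17 ballots:
Basil vs Harvest: 9 to 8, Basil.
Basil vs Lantern: Basil is ranked higher on 4+4+1 = 9 ballots, Lantern on 8. Basil wins 9–8.
Basil vs Isola: Isola, 17–0.
Basil vs Maru: 1 to 16, Maru.
Harvest vs Lantern: Lantern wins 9–8.
Harvest vs Isola: Isola, 13–4.
Harvest vs Maru: Harvest is ranked higher on 1 ballot, Maru on 16. Maru wins 16–1.
Lantern vs Isola: 8 for Lantern, 9 for Isola — Isola by 9–8.
Lantern vs Maru: Lantern wins 9–8.
Isola vs Maru: Maru, 16–1.
Every restaurant loses at least once (Basil loses to Isola; Harvest loses to Basil; Lantern loses to Basil; Isola loses to Maru; Maru loses to Lantern). The majority relation contains the cycle Basil beats Lantern beats Maru beats Basil, so there is no Condorcet winner.

none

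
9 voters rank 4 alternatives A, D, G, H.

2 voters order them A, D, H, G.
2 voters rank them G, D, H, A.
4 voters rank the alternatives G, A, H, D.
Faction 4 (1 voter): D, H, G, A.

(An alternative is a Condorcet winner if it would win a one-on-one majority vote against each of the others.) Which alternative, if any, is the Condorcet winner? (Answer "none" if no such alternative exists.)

G

Head-to-head results (9 voters):
A vs D: 2+4 = 6 for A, 3 for D — A by 6–3.
A vs G: 2 for A, 7 for G — G by 7–2.
A vs H: 2+4 = 6 for A, 3 for H — A by 6–3.
D vs G: D is ranked higher on 2+1 = 3 ballots, G on 6. G wins 6–3.
D vs H: D preferred on 2+2+1 = 5 ballots; D wins 5–4.
G vs H: 6 to 3, G.
G beats each of A, D, H — G is the Condorcet winner.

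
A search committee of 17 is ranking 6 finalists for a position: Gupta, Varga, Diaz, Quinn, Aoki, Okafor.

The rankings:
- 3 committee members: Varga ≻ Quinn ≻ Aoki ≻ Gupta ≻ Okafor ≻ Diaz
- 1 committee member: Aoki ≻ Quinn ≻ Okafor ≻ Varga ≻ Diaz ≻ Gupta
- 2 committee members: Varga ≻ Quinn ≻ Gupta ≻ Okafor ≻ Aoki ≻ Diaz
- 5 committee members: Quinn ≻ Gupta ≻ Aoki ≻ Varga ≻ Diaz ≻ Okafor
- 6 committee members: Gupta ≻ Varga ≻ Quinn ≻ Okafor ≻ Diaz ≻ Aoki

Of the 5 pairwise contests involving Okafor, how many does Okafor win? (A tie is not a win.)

Okafor against each rival (17 committee members):
Okafor vs Gupta: Gupta, 16–1.
Okafor vs Varga: Okafor preferred on 1 ballot; Varga wins 16–1.
Okafor vs Diaz: Okafor is ranked higher on 3+1+2+6 = 12 ballots, Diaz on 5. Okafor wins 12–5.
Okafor vs Quinn: Quinn wins 17–0.
Okafor vs Aoki: Okafor is ranked higher on 2+6 = 8 ballots, Aoki on 9. Aoki wins 9–8.
Okafor beats Diaz; loses to Gupta, Varga, Quinn, Aoki — 1 pairwise win.

1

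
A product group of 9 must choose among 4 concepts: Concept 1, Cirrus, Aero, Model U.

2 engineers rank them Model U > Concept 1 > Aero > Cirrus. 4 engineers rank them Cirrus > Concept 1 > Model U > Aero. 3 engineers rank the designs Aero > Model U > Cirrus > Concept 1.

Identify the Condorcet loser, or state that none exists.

none

Pairwise majorities:
Concept 1 vs Cirrus: Cirrus wins 7–2.
Concept 1 vs Aero: Concept 1 preferred on 2+4 = 6 ballots; Concept 1 wins 6–3.
Concept 1 vs Model U: Concept 1 preferred on 4 ballots; Model U wins 5–4.
Cirrus vs Aero: 4 for Cirrus, 5 for Aero — Aero by 5–4.
Cirrus–Model U: Model U 5–4.
Aero vs Model U: 3 to 6, Model U.
Each design has at least one pairwise win (Concept 1 beats Aero; Cirrus beats Concept 1; Aero beats Cirrus; Model U beats Concept 1) — no Condorcet loser.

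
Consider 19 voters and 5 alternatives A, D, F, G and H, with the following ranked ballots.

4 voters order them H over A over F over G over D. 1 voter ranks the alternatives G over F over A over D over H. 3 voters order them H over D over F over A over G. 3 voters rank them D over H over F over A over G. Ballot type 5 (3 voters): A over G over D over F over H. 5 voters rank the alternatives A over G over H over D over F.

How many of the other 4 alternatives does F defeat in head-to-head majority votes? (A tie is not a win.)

F against each rival (19 voters):
F vs A: A wins 12–7.
F–D: D 14–5.
F vs G: F wins 10–9.
F vs H: F is ranked higher on 1+3 = 4 ballots, H on 15. H wins 15–4.
F beats G; loses to A, D, H — 1 pairwise win.

1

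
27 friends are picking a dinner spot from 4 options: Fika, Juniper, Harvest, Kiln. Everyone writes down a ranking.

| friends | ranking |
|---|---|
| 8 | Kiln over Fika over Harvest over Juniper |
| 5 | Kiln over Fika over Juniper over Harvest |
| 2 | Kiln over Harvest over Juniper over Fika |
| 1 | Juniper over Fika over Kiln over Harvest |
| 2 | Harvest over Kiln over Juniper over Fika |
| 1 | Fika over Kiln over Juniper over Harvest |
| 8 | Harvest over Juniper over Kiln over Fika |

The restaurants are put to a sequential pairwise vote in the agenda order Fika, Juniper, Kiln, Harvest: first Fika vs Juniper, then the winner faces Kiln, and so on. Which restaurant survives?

Round 1: Fika vs Juniper — 14–13, Fika advances.
Round 2: Fika vs Kiln — 2–25, Kiln advances.
Round 3: Kiln vs Harvest — 17–10, Kiln advances.
The agenda winner is Kiln.

Kiln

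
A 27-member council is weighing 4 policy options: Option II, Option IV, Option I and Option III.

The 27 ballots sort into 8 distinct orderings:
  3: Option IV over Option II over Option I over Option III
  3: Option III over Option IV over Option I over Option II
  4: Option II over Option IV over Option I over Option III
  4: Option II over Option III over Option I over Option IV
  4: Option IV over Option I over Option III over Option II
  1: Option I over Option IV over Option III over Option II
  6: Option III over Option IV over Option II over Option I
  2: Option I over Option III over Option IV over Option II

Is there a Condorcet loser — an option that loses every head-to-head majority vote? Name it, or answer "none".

Pairwise majorities:
Option II vs Option IV: Option IV, 19–8.
Option II vs Option I: Option II is ranked higher on 3+4+4+6 = 17 ballots, Option I on 10. Option II wins 17–10.
Option II vs Option III: 11 to 16, Option III.
Option IV vs Option I: 3+3+4+4+6 = 20 for Option IV, 7 for Option I — Option IV by 20–7.
Option IV vs Option III: 3+4+4+1 = 12 for Option IV, 15 for Option III — Option III by 15–12.
Option I–Option III: Option I 14–13.
No option is winless: Option II beats Option I; Option IV beats Option II; Option I beats Option III; Option III beats Option II. There is no Condorcet loser.

none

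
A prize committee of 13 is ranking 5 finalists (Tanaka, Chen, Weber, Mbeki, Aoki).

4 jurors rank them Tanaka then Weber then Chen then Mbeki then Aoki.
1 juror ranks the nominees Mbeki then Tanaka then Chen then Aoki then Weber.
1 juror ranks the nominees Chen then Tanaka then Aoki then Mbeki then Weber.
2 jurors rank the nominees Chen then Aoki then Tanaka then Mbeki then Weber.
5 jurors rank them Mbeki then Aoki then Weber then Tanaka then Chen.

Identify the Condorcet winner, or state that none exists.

none

Check each pair by majority over 13 ballots:
Tanaka vs Chen: Tanaka preferred on 4+1+5 = 10 ballots; Tanaka wins 10–3.
Tanaka vs Weber: Tanaka is ranked higher on 4+1+1+2 = 8 ballots, Weber on 5. Tanaka wins 8–5.
Tanaka vs Mbeki: 4+1+2 = 7 for Tanaka, 6 for Mbeki — Tanaka by 7–6.
Tanaka vs Aoki: 4+1+1 = 6 for Tanaka, 7 for Aoki — Aoki by 7–6.
Chen vs Weber: Chen preferred on 1+1+2 = 4 ballots; Weber wins 9–4.
Chen vs Mbeki: 4+1+2 = 7 for Chen, 6 for Mbeki — Chen by 7–6.
Chen vs Aoki: 4+1+1+2 = 8 for Chen, 5 for Aoki — Chen by 8–5.
Weber vs Mbeki: Weber is ranked higher on 4 ballots, Mbeki on 9. Mbeki wins 9–4.
Weber vs Aoki: Weber preferred on 4 ballots; Aoki wins 9–4.
Mbeki vs Aoki: 10 to 3, Mbeki.
No nominee is unbeaten: Tanaka loses to Aoki; Chen loses to Tanaka; Weber loses to Tanaka; Mbeki loses to Tanaka; Aoki loses to Chen. In particular Tanaka beats Chen beats Aoki beats Tanaka is a majority cycle — no Condorcet winner exists.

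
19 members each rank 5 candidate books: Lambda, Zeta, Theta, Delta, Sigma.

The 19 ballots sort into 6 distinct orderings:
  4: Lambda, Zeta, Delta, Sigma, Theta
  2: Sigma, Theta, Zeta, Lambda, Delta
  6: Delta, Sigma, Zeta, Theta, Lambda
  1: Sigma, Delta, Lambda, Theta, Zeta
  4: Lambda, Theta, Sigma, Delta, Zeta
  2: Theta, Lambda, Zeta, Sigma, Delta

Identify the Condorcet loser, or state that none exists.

none

Head-to-head results (19 members):
Lambda vs Zeta: 11 to 8, Lambda.
Lambda vs Theta: 4+1+4 = 9 for Lambda, 10 for Theta — Theta by 10–9.
Lambda vs Delta: Lambda is ranked higher on 4+2+4+2 = 12 ballots, Delta on 7. Lambda wins 12–7.
Lambda vs Sigma: 10 to 9, Lambda.
Zeta–Theta: Zeta 10–9.
Zeta vs Delta: 8 to 11, Delta.
Zeta vs Sigma: Zeta is ranked higher on 4+2 = 6 ballots, Sigma on 13. Sigma wins 13–6.
Theta vs Delta: Delta wins 11–8.
Theta vs Sigma: Sigma, 13–6.
Delta vs Sigma: Delta preferred on 4+6 = 10 ballots; Delta wins 10–9.
Each book has at least one pairwise win (Lambda beats Zeta; Zeta beats Theta; Theta beats Lambda; Delta beats Zeta; Sigma beats Zeta) — no Condorcet loser.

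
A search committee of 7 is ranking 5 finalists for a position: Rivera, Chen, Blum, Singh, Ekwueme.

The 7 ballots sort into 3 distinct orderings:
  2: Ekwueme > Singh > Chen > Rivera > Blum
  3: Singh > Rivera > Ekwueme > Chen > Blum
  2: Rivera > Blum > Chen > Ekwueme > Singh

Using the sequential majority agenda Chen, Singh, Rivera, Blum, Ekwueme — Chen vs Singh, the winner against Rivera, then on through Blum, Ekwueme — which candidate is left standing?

Ekwueme

Round 1: Chen vs Singh — 2–5, Singh advances.
Round 2: Singh vs Rivera — 5–2, Singh advances.
Round 3: Singh vs Blum — 5–2, Singh advances.
Round 4: Singh vs Ekwueme — 3–4, Ekwueme advances.
The agenda winner is Ekwueme.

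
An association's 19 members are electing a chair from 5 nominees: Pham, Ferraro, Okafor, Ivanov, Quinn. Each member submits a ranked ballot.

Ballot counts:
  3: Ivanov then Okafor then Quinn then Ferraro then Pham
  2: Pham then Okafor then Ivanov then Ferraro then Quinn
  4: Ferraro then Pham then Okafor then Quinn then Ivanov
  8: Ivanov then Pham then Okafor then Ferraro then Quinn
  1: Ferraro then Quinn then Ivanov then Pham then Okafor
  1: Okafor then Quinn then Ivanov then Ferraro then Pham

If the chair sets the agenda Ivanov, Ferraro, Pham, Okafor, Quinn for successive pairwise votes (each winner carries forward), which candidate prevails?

Ivanov

Round 1: Ivanov vs Ferraro — 14–5, Ivanov advances.
Round 2: Ivanov vs Pham — 13–6, Ivanov advances.
Round 3: Ivanov vs Okafor — 12–7, Ivanov advances.
Round 4: Ivanov vs Quinn — 13–6, Ivanov advances.
The agenda winner is Ivanov.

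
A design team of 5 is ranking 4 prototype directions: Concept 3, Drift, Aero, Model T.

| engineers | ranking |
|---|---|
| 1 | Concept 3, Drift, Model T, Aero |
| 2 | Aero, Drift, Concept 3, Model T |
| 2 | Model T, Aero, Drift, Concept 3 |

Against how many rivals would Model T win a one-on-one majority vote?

1

Model T against each rival (5 engineers):
Model T vs Concept 3: Concept 3, 3–2.
Model T vs Drift: 2 for Model T, 3 for Drift — Drift by 3–2.
Model T vs Aero: Model T wins 3–2.
Model T beats Aero; loses to Concept 3, Drift — 1 pairwise win.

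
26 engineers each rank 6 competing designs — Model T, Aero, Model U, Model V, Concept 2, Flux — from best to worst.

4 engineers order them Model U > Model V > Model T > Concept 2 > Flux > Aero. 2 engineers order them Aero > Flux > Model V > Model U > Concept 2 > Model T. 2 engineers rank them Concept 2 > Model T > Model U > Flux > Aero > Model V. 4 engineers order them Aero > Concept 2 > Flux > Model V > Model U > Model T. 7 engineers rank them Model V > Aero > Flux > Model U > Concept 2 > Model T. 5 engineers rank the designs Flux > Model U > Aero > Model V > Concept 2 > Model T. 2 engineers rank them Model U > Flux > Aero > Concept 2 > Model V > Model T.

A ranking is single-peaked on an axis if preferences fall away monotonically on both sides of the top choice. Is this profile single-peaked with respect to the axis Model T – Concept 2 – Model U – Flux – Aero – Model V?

no

Axis positions: Model T=1, Concept 2=2, Model U=3, Flux=4, Aero=5, Model V=6.
Type 1: ranking walks positions 3-6-1-2-4-5; Model V is ranked above Flux even though Flux lies between Model V and the peak Model U on the axis — preferences dip and rise again. Not single-peaked.
Type 2 (peak Aero at position 5): ranking walks positions 5-4-6-3-2-1, expanding outward from the peak — single-peaked.
Type 3 (peak Concept 2 at position 2): ranking walks positions 2-1-3-4-5-6, expanding outward from the peak — single-peaked.
Type 4: ranking walks positions 5-2-4-6-3-1; Concept 2 is ranked above Flux even though Flux lies between Concept 2 and the peak Aero on the axis — preferences dip and rise again. Not single-peaked.
Type 5 (peak Model V at position 6): ranking walks positions 6-5-4-3-2-1, expanding outward from the peak — single-peaked.
Type 6 (peak Flux at position 4): ranking walks positions 4-3-5-6-2-1, expanding outward from the peak — single-peaked.
Type 7 (peak Model U at position 3): ranking walks positions 3-4-5-2-6-1, expanding outward from the peak — single-peaked.
Type 1 violates single-peakedness, so the profile is not single-peaked on this axis.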